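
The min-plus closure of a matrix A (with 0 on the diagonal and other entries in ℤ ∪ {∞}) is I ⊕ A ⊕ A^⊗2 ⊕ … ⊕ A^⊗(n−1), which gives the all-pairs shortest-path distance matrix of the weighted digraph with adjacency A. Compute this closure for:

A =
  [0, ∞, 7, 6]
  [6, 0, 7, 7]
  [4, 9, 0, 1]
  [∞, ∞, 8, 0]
Closure =
  [0, 16, 7, 6]
  [6, 0, 7, 7]
  [4, 9, 0, 1]
  [12, 17, 8, 0]

This is the Floyd-Warshall all-pairs shortest-path computation. For each intermediate vertex k = 0, 1, …, 3, update dist[i][j] ← min(dist[i][j], dist[i][k] + dist[k][j]). The final matrix gives, for each (i, j), the minimum total weight of any directed path from i to j (possibly empty when i = j).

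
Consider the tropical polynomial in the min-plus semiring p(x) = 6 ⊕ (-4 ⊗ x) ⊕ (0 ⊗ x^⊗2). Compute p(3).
p(3) = -1

A tropical monomial a ⊗ x^⊗i evaluates to a + i · x. Evaluating each term at x = 3:
  Term 0 contributes 6 + 0 · 3 = 6
  Term 1 contributes -4 + 1 · 3 = -1
  Term 2 contributes 0 + 2 · 3 = 6
p(3) = ⊕ of these = min[6, -1, 6] = -1.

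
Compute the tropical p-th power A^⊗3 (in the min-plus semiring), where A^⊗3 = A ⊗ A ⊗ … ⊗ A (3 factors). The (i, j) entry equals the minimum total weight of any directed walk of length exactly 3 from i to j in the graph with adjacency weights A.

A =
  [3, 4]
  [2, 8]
A^⊗3 =
  [9, 10]
  [8, 9]

Each entry (A^⊗3)_ij equals the minimum over all length-3 walks i = v_0 → v_1 → … → v_3 = j of Σ_t A[v_t][v_{t+1}]. For example, for (i, j) = (0, 1) we minimise over 4 possible intermediate vertex sequences; the minimum is 10, attained along the walk 0 → 0 → 0 → 1.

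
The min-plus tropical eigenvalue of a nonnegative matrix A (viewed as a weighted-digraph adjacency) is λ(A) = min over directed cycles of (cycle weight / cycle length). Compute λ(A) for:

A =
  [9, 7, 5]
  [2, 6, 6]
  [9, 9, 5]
λ(A) = 9/2

Enumerate directed cycles and compute their means (weight / length). Sample:
  cycle 0 → 0: weight = 9, length = 1, mean = 9/1 ≈ 9.000
  cycle 1 → 1: weight = 6, length = 1, mean = 6/1 ≈ 6.000
  cycle 2 → 2: weight = 5, length = 1, mean = 5/1 ≈ 5.000
  cycle 0 → 1 → 0: weight = 9, length = 2, mean = 9/2 ≈ 4.500
  cycle 0 → 2 → 0: weight = 14, length = 2, mean = 14/2 ≈ 7.000
  cycle 1 → 0 → 1: weight = 9, length = 2, mean = 9/2 ≈ 4.500
Minimum mean = 4.500, attained e.g. along the cycle 0 → 1 → 0 with weight 9 and length 2. So λ(A) = 9/2 = 9/2.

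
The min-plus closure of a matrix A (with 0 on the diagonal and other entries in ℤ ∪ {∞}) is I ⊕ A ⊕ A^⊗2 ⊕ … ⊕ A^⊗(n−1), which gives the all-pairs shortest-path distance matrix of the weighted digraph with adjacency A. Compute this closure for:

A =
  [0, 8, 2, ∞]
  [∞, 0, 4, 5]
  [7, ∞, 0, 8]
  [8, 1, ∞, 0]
Closure =
  [0, 8, 2, 10]
  [11, 0, 4, 5]
  [7, 9, 0, 8]
  [8, 1, 5, 0]

This is the Floyd-Warshall all-pairs shortest-path computation. For each intermediate vertex k = 0, 1, …, 3, update dist[i][j] ← min(dist[i][j], dist[i][k] + dist[k][j]). The final matrix gives, for each (i, j), the minimum total weight of any directed path from i to j (possibly empty when i = j).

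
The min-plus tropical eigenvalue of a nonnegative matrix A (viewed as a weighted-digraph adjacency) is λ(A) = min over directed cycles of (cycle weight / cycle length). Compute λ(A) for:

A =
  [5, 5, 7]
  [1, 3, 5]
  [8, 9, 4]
λ(A) = 3

Enumerate directed cycles and compute their means (weight / length). Sample:
  cycle 0 → 0: weight = 5, length = 1, mean = 5/1 ≈ 5.000
  cycle 1 → 1: weight = 3, length = 1, mean = 3/1 ≈ 3.000
  cycle 2 → 2: weight = 4, length = 1, mean = 4/1 ≈ 4.000
  cycle 0 → 1 → 0: weight = 6, length = 2, mean = 6/2 ≈ 3.000
  cycle 0 → 2 → 0: weight = 15, length = 2, mean = 15/2 ≈ 7.500
  cycle 1 → 0 → 1: weight = 6, length = 2, mean = 6/2 ≈ 3.000
Minimum mean = 3.000, attained e.g. along the cycle 1 → 1 with weight 3 and length 1. So λ(A) = 3/1 = 3.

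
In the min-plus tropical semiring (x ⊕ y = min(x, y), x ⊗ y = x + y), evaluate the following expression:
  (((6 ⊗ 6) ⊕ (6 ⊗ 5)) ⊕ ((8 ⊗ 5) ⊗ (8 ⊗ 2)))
(((6 ⊗ 6) ⊕ (6 ⊗ 5)) ⊕ ((8 ⊗ 5) ⊗ (8 ⊗ 2))) = 11

Expand innermost to outermost. Recall ⊕ takes the minimum of its arguments and ⊗ takes their sum. Working out the expression (((6 ⊗ 6) ⊕ (6 ⊗ 5)) ⊕ ((8 ⊗ 5) ⊗ (8 ⊗ 2))) gives 11.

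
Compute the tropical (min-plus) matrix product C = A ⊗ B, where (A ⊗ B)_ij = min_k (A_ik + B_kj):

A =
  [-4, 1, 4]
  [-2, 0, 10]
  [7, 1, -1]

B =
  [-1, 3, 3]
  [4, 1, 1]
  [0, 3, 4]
A ⊗ B =
  [-5, -1, -1]
  [-3, 1, 1]
  [-1, 2, 2]

Apply the min-plus product entry-by-entry:
  C[0][0] = min over k of (A[0][0] + B[0][0] = -4 + -1 = -5, A[0][1] + B[1][0] = 1 + 4 = 5, A[0][2] + B[2][0] = 4 + 0 = 4) = -5 (attained at k = 0)
  C[0][1] = min over k of (A[0][0] + B[0][1] = -4 + 3 = -1, A[0][1] + B[1][1] = 1 + 1 = 2, A[0][2] + B[2][1] = 4 + 3 = 7) = -1 (attained at k = 0)
  C[0][2] = min over k of (A[0][0] + B[0][2] = -4 + 3 = -1, A[0][1] + B[1][2] = 1 + 1 = 2, A[0][2] + B[2][2] = 4 + 4 = 8) = -1 (attained at k = 0)
  C[1][0] = min over k of (A[1][0] + B[0][0] = -2 + -1 = -3, A[1][1] + B[1][0] = 0 + 4 = 4, A[1][2] + B[2][0] = 10 + 0 = 10) = -3 (attained at k = 0)
  C[1][1] = min over k of (A[1][0] + B[0][1] = -2 + 3 = 1, A[1][1] + B[1][1] = 0 + 1 = 1, A[1][2] + B[2][1] = 10 + 3 = 13) = 1 (attained at k = 0)
  C[1][2] = min over k of (A[1][0] + B[0][2] = -2 + 3 = 1, A[1][1] + B[1][2] = 0 + 1 = 1, A[1][2] + B[2][2] = 10 + 4 = 14) = 1 (attained at k = 0)
  C[2][0] = min over k of (A[2][0] + B[0][0] = 7 + -1 = 6, A[2][1] + B[1][0] = 1 + 4 = 5, A[2][2] + B[2][0] = -1 + 0 = -1) = -1 (attained at k = 2)
  C[2][1] = min over k of (A[2][0] + B[0][1] = 7 + 3 = 10, A[2][1] + B[1][1] = 1 + 1 = 2, A[2][2] + B[2][1] = -1 + 3 = 2) = 2 (attained at k = 1)
  C[2][2] = min over k of (A[2][0] + B[0][2] = 7 + 3 = 10, A[2][1] + B[1][2] = 1 + 1 = 2, A[2][2] + B[2][2] = -1 + 4 = 3) = 2 (attained at k = 1)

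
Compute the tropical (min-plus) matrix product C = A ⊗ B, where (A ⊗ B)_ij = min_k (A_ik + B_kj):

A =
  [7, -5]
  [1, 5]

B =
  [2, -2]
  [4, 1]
A ⊗ B =
  [-1, -4]
  [3, -1]

Apply the min-plus product entry-by-entry:
  C[0][0] = min over k of (A[0][0] + B[0][0] = 7 + 2 = 9, A[0][1] + B[1][0] = -5 + 4 = -1) = -1 (attained at k = 1)
  C[0][1] = min over k of (A[0][0] + B[0][1] = 7 + -2 = 5, A[0][1] + B[1][1] = -5 + 1 = -4) = -4 (attained at k = 1)
  C[1][0] = min over k of (A[1][0] + B[0][0] = 1 + 2 = 3, A[1][1] + B[1][0] = 5 + 4 = 9) = 3 (attained at k = 0)
  C[1][1] = min over k of (A[1][0] + B[0][1] = 1 + -2 = -1, A[1][1] + B[1][1] = 5 + 1 = 6) = -1 (attained at k = 0)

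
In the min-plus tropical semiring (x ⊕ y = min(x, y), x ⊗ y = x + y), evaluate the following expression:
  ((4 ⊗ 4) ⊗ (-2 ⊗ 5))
((4 ⊗ 4) ⊗ (-2 ⊗ 5)) = 11

Expand innermost to outermost. Recall ⊕ takes the minimum of its arguments and ⊗ takes their sum. Working out the expression ((4 ⊗ 4) ⊗ (-2 ⊗ 5)) gives 11.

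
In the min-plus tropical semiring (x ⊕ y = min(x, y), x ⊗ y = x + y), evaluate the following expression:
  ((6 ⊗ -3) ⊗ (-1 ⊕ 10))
((6 ⊗ -3) ⊗ (-1 ⊕ 10)) = 2

Expand innermost to outermost. Recall ⊕ takes the minimum of its arguments and ⊗ takes their sum. Working out the expression ((6 ⊗ -3) ⊗ (-1 ⊕ 10)) gives 2.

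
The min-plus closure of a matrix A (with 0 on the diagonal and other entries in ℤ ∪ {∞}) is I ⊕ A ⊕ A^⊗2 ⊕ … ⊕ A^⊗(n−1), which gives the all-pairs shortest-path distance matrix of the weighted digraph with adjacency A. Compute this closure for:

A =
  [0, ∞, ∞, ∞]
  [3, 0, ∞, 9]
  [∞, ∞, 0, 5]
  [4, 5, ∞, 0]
Closure =
  [0, ∞, ∞, ∞]
  [3, 0, ∞, 9]
  [9, 10, 0, 5]
  [4, 5, ∞, 0]

This is the Floyd-Warshall all-pairs shortest-path computation. For each intermediate vertex k = 0, 1, …, 3, update dist[i][j] ← min(dist[i][j], dist[i][k] + dist[k][j]). The final matrix gives, for each (i, j), the minimum total weight of any directed path from i to j (possibly empty when i = j).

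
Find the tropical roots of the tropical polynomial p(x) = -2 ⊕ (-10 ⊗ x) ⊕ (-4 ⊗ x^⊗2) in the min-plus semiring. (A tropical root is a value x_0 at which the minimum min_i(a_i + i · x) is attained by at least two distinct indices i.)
Roots: {-6, 8}

Each tropical root is a break point of the lower envelope of the lines y = a_i + i · x (there are 3 lines, with slopes 0, 1, ..., 2). Only the lines that attain the minimum somewhere contribute to roots; other lines are dominated. Here the surviving (envelope) indices are i = 2, i = 1, i = 0.
Intersections between consecutive envelope lines give the roots: for adjacent envelope indices i < j the intersection is x = (a_i − a_j) / (j − i). Reading off the sorted break points: {-6, 8}.
Verification: at each break x_0, at least two indices attain the minimum of min_i(a_i + i · x_0).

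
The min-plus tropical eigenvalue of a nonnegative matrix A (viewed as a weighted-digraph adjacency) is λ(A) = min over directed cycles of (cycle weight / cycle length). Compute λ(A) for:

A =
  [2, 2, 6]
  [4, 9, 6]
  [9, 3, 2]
λ(A) = 2

Enumerate directed cycles and compute their means (weight / length). Sample:
  cycle 0 → 0: weight = 2, length = 1, mean = 2/1 ≈ 2.000
  cycle 1 → 1: weight = 9, length = 1, mean = 9/1 ≈ 9.000
  cycle 2 → 2: weight = 2, length = 1, mean = 2/1 ≈ 2.000
  cycle 0 → 1 → 0: weight = 6, length = 2, mean = 6/2 ≈ 3.000
  cycle 0 → 2 → 0: weight = 15, length = 2, mean = 15/2 ≈ 7.500
  cycle 1 → 0 → 1: weight = 6, length = 2, mean = 6/2 ≈ 3.000
Minimum mean = 2.000, attained e.g. along the cycle 0 → 0 with weight 2 and length 1. So λ(A) = 2/1 = 2.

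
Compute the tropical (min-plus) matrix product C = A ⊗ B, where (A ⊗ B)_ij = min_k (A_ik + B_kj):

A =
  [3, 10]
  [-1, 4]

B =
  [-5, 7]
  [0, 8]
A ⊗ B =
  [-2, 10]
  [-6, 6]

Apply the min-plus product entry-by-entry:
  C[0][0] = min over k of (A[0][0] + B[0][0] = 3 + -5 = -2, A[0][1] + B[1][0] = 10 + 0 = 10) = -2 (attained at k = 0)
  C[0][1] = min over k of (A[0][0] + B[0][1] = 3 + 7 = 10, A[0][1] + B[1][1] = 10 + 8 = 18) = 10 (attained at k = 0)
  C[1][0] = min over k of (A[1][0] + B[0][0] = -1 + -5 = -6, A[1][1] + B[1][0] = 4 + 0 = 4) = -6 (attained at k = 0)
  C[1][1] = min over k of (A[1][0] + B[0][1] = -1 + 7 = 6, A[1][1] + B[1][1] = 4 + 8 = 12) = 6 (attained at k = 0)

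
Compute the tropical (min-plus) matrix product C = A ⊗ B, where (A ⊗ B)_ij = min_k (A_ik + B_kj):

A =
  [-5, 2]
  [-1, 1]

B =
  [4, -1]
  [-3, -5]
A ⊗ B =
  [-1, -6]
  [-2, -4]

Apply the min-plus product entry-by-entry:
  C[0][0] = min over k of (A[0][0] + B[0][0] = -5 + 4 = -1, A[0][1] + B[1][0] = 2 + -3 = -1) = -1 (attained at k = 0)
  C[0][1] = min over k of (A[0][0] + B[0][1] = -5 + -1 = -6, A[0][1] + B[1][1] = 2 + -5 = -3) = -6 (attained at k = 0)
  C[1][0] = min over k of (A[1][0] + B[0][0] = -1 + 4 = 3, A[1][1] + B[1][0] = 1 + -3 = -2) = -2 (attained at k = 1)
  C[1][1] = min over k of (A[1][0] + B[0][1] = -1 + -1 = -2, A[1][1] + B[1][1] = 1 + -5 = -4) = -4 (attained at k = 1)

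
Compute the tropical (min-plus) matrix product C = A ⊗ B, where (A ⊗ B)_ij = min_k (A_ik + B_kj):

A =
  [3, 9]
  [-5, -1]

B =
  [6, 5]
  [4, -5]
A ⊗ B =
  [9, 4]
  [1, -6]

Apply the min-plus product entry-by-entry:
  C[0][0] = min over k of (A[0][0] + B[0][0] = 3 + 6 = 9, A[0][1] + B[1][0] = 9 + 4 = 13) = 9 (attained at k = 0)
  C[0][1] = min over k of (A[0][0] + B[0][1] = 3 + 5 = 8, A[0][1] + B[1][1] = 9 + -5 = 4) = 4 (attained at k = 1)
  C[1][0] = min over k of (A[1][0] + B[0][0] = -5 + 6 = 1, A[1][1] + B[1][0] = -1 + 4 = 3) = 1 (attained at k = 0)
  C[1][1] = min over k of (A[1][0] + B[0][1] = -5 + 5 = 0, A[1][1] + B[1][1] = -1 + -5 = -6) = -6 (attained at k = 1)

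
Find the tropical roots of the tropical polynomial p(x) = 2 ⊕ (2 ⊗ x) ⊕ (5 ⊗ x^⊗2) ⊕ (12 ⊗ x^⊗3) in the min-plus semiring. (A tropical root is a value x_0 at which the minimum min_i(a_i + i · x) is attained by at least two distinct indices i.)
Roots: {-7, -3, 0}

Each tropical root is a break point of the lower envelope of the lines y = a_i + i · x (there are 4 lines, with slopes 0, 1, ..., 3). Only the lines that attain the minimum somewhere contribute to roots; other lines are dominated. Here the surviving (envelope) indices are i = 3, i = 2, i = 1, i = 0.
Intersections between consecutive envelope lines give the roots: for adjacent envelope indices i < j the intersection is x = (a_i − a_j) / (j − i). Reading off the sorted break points: {-7, -3, 0}.
Verification: at each break x_0, at least two indices attain the minimum of min_i(a_i + i · x_0).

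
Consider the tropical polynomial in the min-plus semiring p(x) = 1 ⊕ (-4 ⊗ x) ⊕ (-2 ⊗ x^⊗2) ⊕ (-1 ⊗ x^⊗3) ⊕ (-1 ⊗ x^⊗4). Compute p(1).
p(1) = -3

A tropical monomial a ⊗ x^⊗i evaluates to a + i · x. Evaluating each term at x = 1:
  Term 0 contributes 1 + 0 · 1 = 1
  Term 1 contributes -4 + 1 · 1 = -3
  Term 2 contributes -2 + 2 · 1 = 0
  Term 3 contributes -1 + 3 · 1 = 2
  Term 4 contributes -1 + 4 · 1 = 3
p(1) = ⊕ of these = min[1, -3, 0, 2, 3] = -3.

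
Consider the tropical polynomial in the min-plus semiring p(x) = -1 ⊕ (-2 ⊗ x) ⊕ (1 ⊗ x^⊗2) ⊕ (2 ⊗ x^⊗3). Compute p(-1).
p(-1) = -3

A tropical monomial a ⊗ x^⊗i evaluates to a + i · x. Evaluating each term at x = -1:
  Term 0 contributes -1 + 0 · -1 = -1
  Term 1 contributes -2 + 1 · -1 = -3
  Term 2 contributes 1 + 2 · -1 = -1
  Term 3 contributes 2 + 3 · -1 = -1
p(-1) = ⊕ of these = min[-1, -3, -1, -1] = -3.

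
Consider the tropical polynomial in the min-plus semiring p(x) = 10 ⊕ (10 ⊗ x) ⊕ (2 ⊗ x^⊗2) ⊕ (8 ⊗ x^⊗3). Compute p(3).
p(3) = 8

A tropical monomial a ⊗ x^⊗i evaluates to a + i · x. Evaluating each term at x = 3:
  Term 0 contributes 10 + 0 · 3 = 10
  Term 1 contributes 10 + 1 · 3 = 13
  Term 2 contributes 2 + 2 · 3 = 8
  Term 3 contributes 8 + 3 · 3 = 17
p(3) = ⊕ of these = min[10, 13, 8, 17] = 8.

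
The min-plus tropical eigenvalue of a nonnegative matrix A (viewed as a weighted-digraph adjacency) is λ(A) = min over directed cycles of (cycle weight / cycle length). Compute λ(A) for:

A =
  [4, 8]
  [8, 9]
λ(A) = 4

Enumerate directed cycles and compute their means (weight / length). Sample:
  cycle 0 → 0: weight = 4, length = 1, mean = 4/1 ≈ 4.000
  cycle 1 → 1: weight = 9, length = 1, mean = 9/1 ≈ 9.000
  cycle 0 → 1 → 0: weight = 16, length = 2, mean = 16/2 ≈ 8.000
  cycle 1 → 0 → 1: weight = 16, length = 2, mean = 16/2 ≈ 8.000
Minimum mean = 4.000, attained e.g. along the cycle 0 → 0 with weight 4 and length 1. So λ(A) = 4/1 = 4.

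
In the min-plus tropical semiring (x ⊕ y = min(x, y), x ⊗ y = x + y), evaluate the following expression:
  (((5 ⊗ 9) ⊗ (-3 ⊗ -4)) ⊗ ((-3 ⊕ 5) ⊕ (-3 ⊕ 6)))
(((5 ⊗ 9) ⊗ (-3 ⊗ -4)) ⊗ ((-3 ⊕ 5) ⊕ (-3 ⊕ 6))) = 4

Expand innermost to outermost. Recall ⊕ takes the minimum of its arguments and ⊗ takes their sum. Working out the expression (((5 ⊗ 9) ⊗ (-3 ⊗ -4)) ⊗ ((-3 ⊕ 5) ⊕ (-3 ⊕ 6))) gives 4.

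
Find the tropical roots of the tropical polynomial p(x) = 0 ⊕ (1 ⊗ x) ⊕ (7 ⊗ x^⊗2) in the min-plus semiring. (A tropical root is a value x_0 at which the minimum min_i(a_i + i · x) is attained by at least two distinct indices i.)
Roots: {-6, -1}

Each tropical root is a break point of the lower envelope of the lines y = a_i + i · x (there are 3 lines, with slopes 0, 1, ..., 2). Only the lines that attain the minimum somewhere contribute to roots; other lines are dominated. Here the surviving (envelope) indices are i = 2, i = 1, i = 0.
Intersections between consecutive envelope lines give the roots: for adjacent envelope indices i < j the intersection is x = (a_i − a_j) / (j − i). Reading off the sorted break points: {-6, -1}.
Verification: at each break x_0, at least two indices attain the minimum of min_i(a_i + i · x_0).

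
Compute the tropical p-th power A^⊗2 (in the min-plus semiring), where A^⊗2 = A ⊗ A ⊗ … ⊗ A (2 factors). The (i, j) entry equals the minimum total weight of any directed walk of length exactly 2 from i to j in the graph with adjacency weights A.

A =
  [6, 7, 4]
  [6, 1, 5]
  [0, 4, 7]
A^⊗2 =
  [4, 8, 10]
  [5, 2, 6]
  [6, 5, 4]

Each entry (A^⊗2)_ij equals the minimum over all length-2 walks i = v_0 → v_1 → … → v_2 = j of Σ_t A[v_t][v_{t+1}]. For example, for (i, j) = (0, 2) we minimise over 3 possible intermediate vertex sequences; the minimum is 10, attained along the walk 0 → 0 → 2.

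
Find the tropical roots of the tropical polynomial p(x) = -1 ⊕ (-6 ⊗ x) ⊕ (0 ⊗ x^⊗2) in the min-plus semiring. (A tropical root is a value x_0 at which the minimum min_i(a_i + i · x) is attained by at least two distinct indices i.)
Roots: {-6, 5}

Each tropical root is a break point of the lower envelope of the lines y = a_i + i · x (there are 3 lines, with slopes 0, 1, ..., 2). Only the lines that attain the minimum somewhere contribute to roots; other lines are dominated. Here the surviving (envelope) indices are i = 2, i = 1, i = 0.
Intersections between consecutive envelope lines give the roots: for adjacent envelope indices i < j the intersection is x = (a_i − a_j) / (j − i). Reading off the sorted break points: {-6, 5}.
Verification: at each break x_0, at least two indices attain the minimum of min_i(a_i + i · x_0).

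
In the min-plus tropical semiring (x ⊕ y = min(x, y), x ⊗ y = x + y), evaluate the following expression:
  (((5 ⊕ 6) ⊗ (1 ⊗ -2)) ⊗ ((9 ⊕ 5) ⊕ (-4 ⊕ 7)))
(((5 ⊕ 6) ⊗ (1 ⊗ -2)) ⊗ ((9 ⊕ 5) ⊕ (-4 ⊕ 7))) = 0

Expand innermost to outermost. Recall ⊕ takes the minimum of its arguments and ⊗ takes their sum. Working out the expression (((5 ⊕ 6) ⊗ (1 ⊗ -2)) ⊗ ((9 ⊕ 5) ⊕ (-4 ⊕ 7))) gives 0.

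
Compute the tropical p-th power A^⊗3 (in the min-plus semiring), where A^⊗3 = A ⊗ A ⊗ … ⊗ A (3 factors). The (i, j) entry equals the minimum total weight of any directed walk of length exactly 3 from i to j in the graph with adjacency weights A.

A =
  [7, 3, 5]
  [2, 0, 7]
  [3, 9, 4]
A^⊗3 =
  [5, 3, 10]
  [2, 0, 7]
  [8, 6, 12]

Each entry (A^⊗3)_ij equals the minimum over all length-3 walks i = v_0 → v_1 → … → v_3 = j of Σ_t A[v_t][v_{t+1}]. For example, for (i, j) = (0, 2) we minimise over 9 possible intermediate vertex sequences; the minimum is 10, attained along the walk 0 → 1 → 0 → 2.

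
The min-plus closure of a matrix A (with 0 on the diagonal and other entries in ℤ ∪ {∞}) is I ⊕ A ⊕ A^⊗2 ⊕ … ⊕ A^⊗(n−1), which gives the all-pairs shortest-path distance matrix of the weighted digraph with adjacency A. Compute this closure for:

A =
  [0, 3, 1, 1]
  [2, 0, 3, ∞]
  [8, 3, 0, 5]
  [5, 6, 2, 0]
Closure =
  [0, 3, 1, 1]
  [2, 0, 3, 3]
  [5, 3, 0, 5]
  [5, 5, 2, 0]

This is the Floyd-Warshall all-pairs shortest-path computation. For each intermediate vertex k = 0, 1, …, 3, update dist[i][j] ← min(dist[i][j], dist[i][k] + dist[k][j]). The final matrix gives, for each (i, j), the minimum total weight of any directed path from i to j (possibly empty when i = j).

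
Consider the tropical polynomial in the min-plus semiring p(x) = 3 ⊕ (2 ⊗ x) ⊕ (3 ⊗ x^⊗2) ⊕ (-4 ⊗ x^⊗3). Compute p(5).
p(5) = 3

A tropical monomial a ⊗ x^⊗i evaluates to a + i · x. Evaluating each term at x = 5:
  Term 0 contributes 3 + 0 · 5 = 3
  Term 1 contributes 2 + 1 · 5 = 7
  Term 2 contributes 3 + 2 · 5 = 13
  Term 3 contributes -4 + 3 · 5 = 11
p(5) = ⊕ of these = min[3, 7, 13, 11] = 3.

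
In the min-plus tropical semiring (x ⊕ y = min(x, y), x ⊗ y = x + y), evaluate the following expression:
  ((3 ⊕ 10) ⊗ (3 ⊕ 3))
((3 ⊕ 10) ⊗ (3 ⊕ 3)) = 6

Expand innermost to outermost. Recall ⊕ takes the minimum of its arguments and ⊗ takes their sum. Working out the expression ((3 ⊕ 10) ⊗ (3 ⊕ 3)) gives 6.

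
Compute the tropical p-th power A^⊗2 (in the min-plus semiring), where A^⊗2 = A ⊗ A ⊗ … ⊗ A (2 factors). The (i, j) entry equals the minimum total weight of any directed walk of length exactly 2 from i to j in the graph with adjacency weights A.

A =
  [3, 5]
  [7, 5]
A^⊗2 =
  [6, 8]
  [10, 10]

Each entry (A^⊗2)_ij equals the minimum over all length-2 walks i = v_0 → v_1 → … → v_2 = j of Σ_t A[v_t][v_{t+1}]. For example, for (i, j) = (0, 1) we minimise over 2 possible intermediate vertex sequences; the minimum is 8, attained along the walk 0 → 0 → 1.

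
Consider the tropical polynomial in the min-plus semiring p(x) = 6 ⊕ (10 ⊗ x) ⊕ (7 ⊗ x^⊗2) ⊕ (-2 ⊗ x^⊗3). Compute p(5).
p(5) = 6

A tropical monomial a ⊗ x^⊗i evaluates to a + i · x. Evaluating each term at x = 5:
  Term 0 contributes 6 + 0 · 5 = 6
  Term 1 contributes 10 + 1 · 5 = 15
  Term 2 contributes 7 + 2 · 5 = 17
  Term 3 contributes -2 + 3 · 5 = 13
p(5) = ⊕ of these = min[6, 15, 17, 13] = 6.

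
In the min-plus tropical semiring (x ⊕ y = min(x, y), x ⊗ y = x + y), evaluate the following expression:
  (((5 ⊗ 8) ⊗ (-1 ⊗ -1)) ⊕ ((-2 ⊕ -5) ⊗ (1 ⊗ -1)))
(((5 ⊗ 8) ⊗ (-1 ⊗ -1)) ⊕ ((-2 ⊕ -5) ⊗ (1 ⊗ -1))) = -5

Expand innermost to outermost. Recall ⊕ takes the minimum of its arguments and ⊗ takes their sum. Working out the expression (((5 ⊗ 8) ⊗ (-1 ⊗ -1)) ⊕ ((-2 ⊕ -5) ⊗ (1 ⊗ -1))) gives -5.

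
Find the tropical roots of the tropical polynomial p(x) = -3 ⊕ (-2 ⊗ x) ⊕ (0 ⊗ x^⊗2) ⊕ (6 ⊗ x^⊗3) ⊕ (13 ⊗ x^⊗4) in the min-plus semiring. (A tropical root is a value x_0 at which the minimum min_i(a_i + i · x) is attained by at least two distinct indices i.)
Roots: {-7, -6, -2, -1}

Each tropical root is a break point of the lower envelope of the lines y = a_i + i · x (there are 5 lines, with slopes 0, 1, ..., 4). Only the lines that attain the minimum somewhere contribute to roots; other lines are dominated. Here the surviving (envelope) indices are i = 4, i = 3, i = 2, i = 1, i = 0.
Intersections between consecutive envelope lines give the roots: for adjacent envelope indices i < j the intersection is x = (a_i − a_j) / (j − i). Reading off the sorted break points: {-7, -6, -2, -1}.
Verification: at each break x_0, at least two indices attain the minimum of min_i(a_i + i · x_0).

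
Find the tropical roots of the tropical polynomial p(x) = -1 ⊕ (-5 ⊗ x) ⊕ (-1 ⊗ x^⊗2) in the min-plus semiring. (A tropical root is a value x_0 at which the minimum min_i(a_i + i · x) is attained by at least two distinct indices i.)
Roots: {-4, 4}

Each tropical root is a break point of the lower envelope of the lines y = a_i + i · x (there are 3 lines, with slopes 0, 1, ..., 2). Only the lines that attain the minimum somewhere contribute to roots; other lines are dominated. Here the surviving (envelope) indices are i = 2, i = 1, i = 0.
Intersections between consecutive envelope lines give the roots: for adjacent envelope indices i < j the intersection is x = (a_i − a_j) / (j − i). Reading off the sorted break points: {-4, 4}.
Verification: at each break x_0, at least two indices attain the minimum of min_i(a_i + i · x_0).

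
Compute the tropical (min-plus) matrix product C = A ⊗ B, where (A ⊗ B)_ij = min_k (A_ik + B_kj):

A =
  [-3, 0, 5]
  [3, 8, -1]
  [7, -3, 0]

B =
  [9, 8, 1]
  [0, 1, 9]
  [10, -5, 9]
A ⊗ B =
  [0, 0, -2]
  [8, -6, 4]
  [-3, -5, 6]

Apply the min-plus product entry-by-entry:
  C[0][0] = min over k of (A[0][0] + B[0][0] = -3 + 9 = 6, A[0][1] + B[1][0] = 0 + 0 = 0, A[0][2] + B[2][0] = 5 + 10 = 15) = 0 (attained at k = 1)
  C[0][1] = min over k of (A[0][0] + B[0][1] = -3 + 8 = 5, A[0][1] + B[1][1] = 0 + 1 = 1, A[0][2] + B[2][1] = 5 + -5 = 0) = 0 (attained at k = 2)
  C[0][2] = min over k of (A[0][0] + B[0][2] = -3 + 1 = -2, A[0][1] + B[1][2] = 0 + 9 = 9, A[0][2] + B[2][2] = 5 + 9 = 14) = -2 (attained at k = 0)
  C[1][0] = min over k of (A[1][0] + B[0][0] = 3 + 9 = 12, A[1][1] + B[1][0] = 8 + 0 = 8, A[1][2] + B[2][0] = -1 + 10 = 9) = 8 (attained at k = 1)
  C[1][1] = min over k of (A[1][0] + B[0][1] = 3 + 8 = 11, A[1][1] + B[1][1] = 8 + 1 = 9, A[1][2] + B[2][1] = -1 + -5 = -6) = -6 (attained at k = 2)
  C[1][2] = min over k of (A[1][0] + B[0][2] = 3 + 1 = 4, A[1][1] + B[1][2] = 8 + 9 = 17, A[1][2] + B[2][2] = -1 + 9 = 8) = 4 (attained at k = 0)
  C[2][0] = min over k of (A[2][0] + B[0][0] = 7 + 9 = 16, A[2][1] + B[1][0] = -3 + 0 = -3, A[2][2] + B[2][0] = 0 + 10 = 10) = -3 (attained at k = 1)
  C[2][1] = min over k of (A[2][0] + B[0][1] = 7 + 8 = 15, A[2][1] + B[1][1] = -3 + 1 = -2, A[2][2] + B[2][1] = 0 + -5 = -5) = -5 (attained at k = 2)
  C[2][2] = min over k of (A[2][0] + B[0][2] = 7 + 1 = 8, A[2][1] + B[1][2] = -3 + 9 = 6, A[2][2] + B[2][2] = 0 + 9 = 9) = 6 (attained at k = 1)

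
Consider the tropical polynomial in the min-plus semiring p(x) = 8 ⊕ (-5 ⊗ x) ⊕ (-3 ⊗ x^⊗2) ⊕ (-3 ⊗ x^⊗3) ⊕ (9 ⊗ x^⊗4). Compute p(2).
p(2) = -3

A tropical monomial a ⊗ x^⊗i evaluates to a + i · x. Evaluating each term at x = 2:
  Term 0 contributes 8 + 0 · 2 = 8
  Term 1 contributes -5 + 1 · 2 = -3
  Term 2 contributes -3 + 2 · 2 = 1
  Term 3 contributes -3 + 3 · 2 = 3
  Term 4 contributes 9 + 4 · 2 = 17
p(2) = ⊕ of these = min[8, -3, 1, 3, 17] = -3.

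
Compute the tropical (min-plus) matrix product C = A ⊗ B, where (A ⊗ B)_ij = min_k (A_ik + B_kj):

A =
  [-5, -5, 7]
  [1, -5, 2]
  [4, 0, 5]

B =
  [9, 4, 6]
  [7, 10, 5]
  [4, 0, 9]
A ⊗ B =
  [2, -1, 0]
  [2, 2, 0]
  [7, 5, 5]

Apply the min-plus product entry-by-entry:
  C[0][0] = min over k of (A[0][0] + B[0][0] = -5 + 9 = 4, A[0][1] + B[1][0] = -5 + 7 = 2, A[0][2] + B[2][0] = 7 + 4 = 11) = 2 (attained at k = 1)
  C[0][1] = min over k of (A[0][0] + B[0][1] = -5 + 4 = -1, A[0][1] + B[1][1] = -5 + 10 = 5, A[0][2] + B[2][1] = 7 + 0 = 7) = -1 (attained at k = 0)
  C[0][2] = min over k of (A[0][0] + B[0][2] = -5 + 6 = 1, A[0][1] + B[1][2] = -5 + 5 = 0, A[0][2] + B[2][2] = 7 + 9 = 16) = 0 (attained at k = 1)
  C[1][0] = min over k of (A[1][0] + B[0][0] = 1 + 9 = 10, A[1][1] + B[1][0] = -5 + 7 = 2, A[1][2] + B[2][0] = 2 + 4 = 6) = 2 (attained at k = 1)
  C[1][1] = min over k of (A[1][0] + B[0][1] = 1 + 4 = 5, A[1][1] + B[1][1] = -5 + 10 = 5, A[1][2] + B[2][1] = 2 + 0 = 2) = 2 (attained at k = 2)
  C[1][2] = min over k of (A[1][0] + B[0][2] = 1 + 6 = 7, A[1][1] + B[1][2] = -5 + 5 = 0, A[1][2] + B[2][2] = 2 + 9 = 11) = 0 (attained at k = 1)
  C[2][0] = min over k of (A[2][0] + B[0][0] = 4 + 9 = 13, A[2][1] + B[1][0] = 0 + 7 = 7, A[2][2] + B[2][0] = 5 + 4 = 9) = 7 (attained at k = 1)
  C[2][1] = min over k of (A[2][0] + B[0][1] = 4 + 4 = 8, A[2][1] + B[1][1] = 0 + 10 = 10, A[2][2] + B[2][1] = 5 + 0 = 5) = 5 (attained at k = 2)
  C[2][2] = min over k of (A[2][0] + B[0][2] = 4 + 6 = 10, A[2][1] + B[1][2] = 0 + 5 = 5, A[2][2] + B[2][2] = 5 + 9 = 14) = 5 (attained at k = 1)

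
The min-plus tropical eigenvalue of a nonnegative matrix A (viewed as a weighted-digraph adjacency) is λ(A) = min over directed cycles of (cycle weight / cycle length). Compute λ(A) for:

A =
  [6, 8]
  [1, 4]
λ(A) = 4

Enumerate directed cycles and compute their means (weight / length). Sample:
  cycle 0 → 0: weight = 6, length = 1, mean = 6/1 ≈ 6.000
  cycle 1 → 1: weight = 4, length = 1, mean = 4/1 ≈ 4.000
  cycle 0 → 1 → 0: weight = 9, length = 2, mean = 9/2 ≈ 4.500
  cycle 1 → 0 → 1: weight = 9, length = 2, mean = 9/2 ≈ 4.500
Minimum mean = 4.000, attained e.g. along the cycle 1 → 1 with weight 4 and length 1. So λ(A) = 4/1 = 4.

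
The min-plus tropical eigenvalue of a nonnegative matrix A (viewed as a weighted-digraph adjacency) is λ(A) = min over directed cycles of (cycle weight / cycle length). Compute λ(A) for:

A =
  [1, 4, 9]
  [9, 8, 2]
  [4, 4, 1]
λ(A) = 1

Enumerate directed cycles and compute their means (weight / length). Sample:
  cycle 0 → 0: weight = 1, length = 1, mean = 1/1 ≈ 1.000
  cycle 1 → 1: weight = 8, length = 1, mean = 8/1 ≈ 8.000
  cycle 2 → 2: weight = 1, length = 1, mean = 1/1 ≈ 1.000
  cycle 0 → 1 → 0: weight = 13, length = 2, mean = 13/2 ≈ 6.500
  cycle 0 → 2 → 0: weight = 13, length = 2, mean = 13/2 ≈ 6.500
  cycle 1 → 0 → 1: weight = 13, length = 2, mean = 13/2 ≈ 6.500
Minimum mean = 1.000, attained e.g. along the cycle 0 → 0 with weight 1 and length 1. So λ(A) = 1/1 = 1.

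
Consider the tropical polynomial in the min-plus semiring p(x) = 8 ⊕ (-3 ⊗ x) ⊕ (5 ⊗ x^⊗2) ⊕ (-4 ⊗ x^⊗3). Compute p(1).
p(1) = -2

A tropical monomial a ⊗ x^⊗i evaluates to a + i · x. Evaluating each term at x = 1:
  Term 0 contributes 8 + 0 · 1 = 8
  Term 1 contributes -3 + 1 · 1 = -2
  Term 2 contributes 5 + 2 · 1 = 7
  Term 3 contributes -4 + 3 · 1 = -1
p(1) = ⊕ of these = min[8, -2, 7, -1] = -2.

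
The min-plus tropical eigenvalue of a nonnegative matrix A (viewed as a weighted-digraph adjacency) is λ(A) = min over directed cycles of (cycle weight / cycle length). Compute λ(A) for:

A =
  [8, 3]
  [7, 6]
λ(A) = 5

Enumerate directed cycles and compute their means (weight / length). Sample:
  cycle 0 → 0: weight = 8, length = 1, mean = 8/1 ≈ 8.000
  cycle 1 → 1: weight = 6, length = 1, mean = 6/1 ≈ 6.000
  cycle 0 → 1 → 0: weight = 10, length = 2, mean = 10/2 ≈ 5.000
  cycle 1 → 0 → 1: weight = 10, length = 2, mean = 10/2 ≈ 5.000
Minimum mean = 5.000, attained e.g. along the cycle 0 → 1 → 0 with weight 10 and length 2. So λ(A) = 10/2 = 5.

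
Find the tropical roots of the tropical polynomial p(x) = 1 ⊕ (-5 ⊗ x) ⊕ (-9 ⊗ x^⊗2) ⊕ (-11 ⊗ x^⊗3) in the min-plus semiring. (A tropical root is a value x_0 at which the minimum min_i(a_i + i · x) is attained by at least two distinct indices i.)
Roots: {2, 4, 6}

Each tropical root is a break point of the lower envelope of the lines y = a_i + i · x (there are 4 lines, with slopes 0, 1, ..., 3). Only the lines that attain the minimum somewhere contribute to roots; other lines are dominated. Here the surviving (envelope) indices are i = 3, i = 2, i = 1, i = 0.
Intersections between consecutive envelope lines give the roots: for adjacent envelope indices i < j the intersection is x = (a_i − a_j) / (j − i). Reading off the sorted break points: {2, 4, 6}.
Verification: at each break x_0, at least two indices attain the minimum of min_i(a_i + i · x_0).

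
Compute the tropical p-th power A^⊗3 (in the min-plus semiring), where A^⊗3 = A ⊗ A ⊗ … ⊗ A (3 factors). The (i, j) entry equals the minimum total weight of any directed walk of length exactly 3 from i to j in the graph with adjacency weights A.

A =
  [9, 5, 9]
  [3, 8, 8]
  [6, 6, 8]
A^⊗3 =
  [16, 13, 17]
  [11, 16, 16]
  [14, 14, 18]

Each entry (A^⊗3)_ij equals the minimum over all length-3 walks i = v_0 → v_1 → … → v_3 = j of Σ_t A[v_t][v_{t+1}]. For example, for (i, j) = (0, 2) we minimise over 9 possible intermediate vertex sequences; the minimum is 17, attained along the walk 0 → 1 → 0 → 2.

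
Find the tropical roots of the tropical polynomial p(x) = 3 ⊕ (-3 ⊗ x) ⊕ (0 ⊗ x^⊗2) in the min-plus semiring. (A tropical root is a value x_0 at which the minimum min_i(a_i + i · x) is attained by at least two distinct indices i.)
Roots: {-3, 6}

Each tropical root is a break point of the lower envelope of the lines y = a_i + i · x (there are 3 lines, with slopes 0, 1, ..., 2). Only the lines that attain the minimum somewhere contribute to roots; other lines are dominated. Here the surviving (envelope) indices are i = 2, i = 1, i = 0.
Intersections between consecutive envelope lines give the roots: for adjacent envelope indices i < j the intersection is x = (a_i − a_j) / (j − i). Reading off the sorted break points: {-3, 6}.
Verification: at each break x_0, at least two indices attain the minimum of min_i(a_i + i · x_0).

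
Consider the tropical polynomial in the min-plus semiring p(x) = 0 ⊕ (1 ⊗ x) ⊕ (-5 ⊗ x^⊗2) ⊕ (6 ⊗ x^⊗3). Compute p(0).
p(0) = -5

A tropical monomial a ⊗ x^⊗i evaluates to a + i · x. Evaluating each term at x = 0:
  Term 0 contributes 0 + 0 · 0 = 0
  Term 1 contributes 1 + 1 · 0 = 1
  Term 2 contributes -5 + 2 · 0 = -5
  Term 3 contributes 6 + 3 · 0 = 6
p(0) = ⊕ of these = min[0, 1, -5, 6] = -5.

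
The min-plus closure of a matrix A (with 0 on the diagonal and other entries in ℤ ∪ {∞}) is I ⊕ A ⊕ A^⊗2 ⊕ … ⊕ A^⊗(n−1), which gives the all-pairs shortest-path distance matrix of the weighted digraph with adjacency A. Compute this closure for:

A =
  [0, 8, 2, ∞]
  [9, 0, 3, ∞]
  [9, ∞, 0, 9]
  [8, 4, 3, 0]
Closure =
  [0, 8, 2, 11]
  [9, 0, 3, 12]
  [9, 13, 0, 9]
  [8, 4, 3, 0]

This is the Floyd-Warshall all-pairs shortest-path computation. For each intermediate vertex k = 0, 1, …, 3, update dist[i][j] ← min(dist[i][j], dist[i][k] + dist[k][j]). The final matrix gives, for each (i, j), the minimum total weight of any directed path from i to j (possibly empty when i = j).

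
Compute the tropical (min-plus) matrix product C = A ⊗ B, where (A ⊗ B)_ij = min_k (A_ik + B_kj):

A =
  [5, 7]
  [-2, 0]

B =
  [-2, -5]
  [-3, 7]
A ⊗ B =
  [3, 0]
  [-4, -7]

Apply the min-plus product entry-by-entry:
  C[0][0] = min over k of (A[0][0] + B[0][0] = 5 + -2 = 3, A[0][1] + B[1][0] = 7 + -3 = 4) = 3 (attained at k = 0)
  C[0][1] = min over k of (A[0][0] + B[0][1] = 5 + -5 = 0, A[0][1] + B[1][1] = 7 + 7 = 14) = 0 (attained at k = 0)
  C[1][0] = min over k of (A[1][0] + B[0][0] = -2 + -2 = -4, A[1][1] + B[1][0] = 0 + -3 = -3) = -4 (attained at k = 0)
  C[1][1] = min over k of (A[1][0] + B[0][1] = -2 + -5 = -7, A[1][1] + B[1][1] = 0 + 7 = 7) = -7 (attained at k = 0)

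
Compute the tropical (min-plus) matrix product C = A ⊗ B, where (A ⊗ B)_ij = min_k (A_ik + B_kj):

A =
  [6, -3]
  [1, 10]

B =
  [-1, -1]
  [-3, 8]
A ⊗ B =
  [-6, 5]
  [0, 0]

Apply the min-plus product entry-by-entry:
  C[0][0] = min over k of (A[0][0] + B[0][0] = 6 + -1 = 5, A[0][1] + B[1][0] = -3 + -3 = -6) = -6 (attained at k = 1)
  C[0][1] = min over k of (A[0][0] + B[0][1] = 6 + -1 = 5, A[0][1] + B[1][1] = -3 + 8 = 5) = 5 (attained at k = 0)
  C[1][0] = min over k of (A[1][0] + B[0][0] = 1 + -1 = 0, A[1][1] + B[1][0] = 10 + -3 = 7) = 0 (attained at k = 0)
  C[1][1] = min over k of (A[1][0] + B[0][1] = 1 + -1 = 0, A[1][1] + B[1][1] = 10 + 8 = 18) = 0 (attained at k = 0)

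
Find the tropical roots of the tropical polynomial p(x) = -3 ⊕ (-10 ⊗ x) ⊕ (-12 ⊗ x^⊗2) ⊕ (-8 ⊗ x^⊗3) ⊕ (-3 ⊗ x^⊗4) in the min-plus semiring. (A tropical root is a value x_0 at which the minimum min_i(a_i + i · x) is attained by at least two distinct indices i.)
Roots: {-5, -4, 2, 7}

Each tropical root is a break point of the lower envelope of the lines y = a_i + i · x (there are 5 lines, with slopes 0, 1, ..., 4). Only the lines that attain the minimum somewhere contribute to roots; other lines are dominated. Here the surviving (envelope) indices are i = 4, i = 3, i = 2, i = 1, i = 0.
Intersections between consecutive envelope lines give the roots: for adjacent envelope indices i < j the intersection is x = (a_i − a_j) / (j − i). Reading off the sorted break points: {-5, -4, 2, 7}.
Verification: at each break x_0, at least two indices attain the minimum of min_i(a_i + i · x_0).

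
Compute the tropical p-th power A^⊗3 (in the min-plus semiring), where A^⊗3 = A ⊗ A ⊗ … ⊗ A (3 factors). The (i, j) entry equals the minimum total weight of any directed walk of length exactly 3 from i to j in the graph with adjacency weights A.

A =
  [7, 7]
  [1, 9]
A^⊗3 =
  [15, 15]
  [9, 15]

Each entry (A^⊗3)_ij equals the minimum over all length-3 walks i = v_0 → v_1 → … → v_3 = j of Σ_t A[v_t][v_{t+1}]. For example, for (i, j) = (0, 1) we minimise over 4 possible intermediate vertex sequences; the minimum is 15, attained along the walk 0 → 1 → 0 → 1.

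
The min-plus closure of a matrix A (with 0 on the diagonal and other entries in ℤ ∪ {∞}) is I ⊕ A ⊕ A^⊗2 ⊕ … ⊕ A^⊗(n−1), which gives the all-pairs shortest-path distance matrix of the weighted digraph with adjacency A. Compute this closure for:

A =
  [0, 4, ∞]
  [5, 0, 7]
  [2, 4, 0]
Closure =
  [0, 4, 11]
  [5, 0, 7]
  [2, 4, 0]

This is the Floyd-Warshall all-pairs shortest-path computation. For each intermediate vertex k = 0, 1, …, 2, update dist[i][j] ← min(dist[i][j], dist[i][k] + dist[k][j]). The final matrix gives, for each (i, j), the minimum total weight of any directed path from i to j (possibly empty when i = j).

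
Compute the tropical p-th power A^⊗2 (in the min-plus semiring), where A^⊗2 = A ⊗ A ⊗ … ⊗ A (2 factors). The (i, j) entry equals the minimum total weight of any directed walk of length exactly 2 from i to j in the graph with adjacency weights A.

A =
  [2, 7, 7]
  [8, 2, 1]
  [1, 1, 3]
A^⊗2 =
  [4, 8, 8]
  [2, 2, 3]
  [3, 3, 2]

Each entry (A^⊗2)_ij equals the minimum over all length-2 walks i = v_0 → v_1 → … → v_2 = j of Σ_t A[v_t][v_{t+1}]. For example, for (i, j) = (0, 2) we minimise over 3 possible intermediate vertex sequences; the minimum is 8, attained along the walk 0 → 1 → 2.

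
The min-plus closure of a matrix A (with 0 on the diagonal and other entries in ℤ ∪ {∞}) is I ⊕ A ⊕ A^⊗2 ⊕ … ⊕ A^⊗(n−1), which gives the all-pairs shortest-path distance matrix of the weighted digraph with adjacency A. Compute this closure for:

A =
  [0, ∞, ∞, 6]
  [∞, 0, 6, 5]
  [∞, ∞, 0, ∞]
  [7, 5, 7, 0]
Closure =
  [0, 11, 13, 6]
  [12, 0, 6, 5]
  [∞, ∞, 0, ∞]
  [7, 5, 7, 0]

This is the Floyd-Warshall all-pairs shortest-path computation. For each intermediate vertex k = 0, 1, …, 3, update dist[i][j] ← min(dist[i][j], dist[i][k] + dist[k][j]). The final matrix gives, for each (i, j), the minimum total weight of any directed path from i to j (possibly empty when i = j).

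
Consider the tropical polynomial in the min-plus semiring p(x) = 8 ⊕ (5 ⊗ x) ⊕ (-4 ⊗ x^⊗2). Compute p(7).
p(7) = 8

A tropical monomial a ⊗ x^⊗i evaluates to a + i · x. Evaluating each term at x = 7:
  Term 0 contributes 8 + 0 · 7 = 8
  Term 1 contributes 5 + 1 · 7 = 12
  Term 2 contributes -4 + 2 · 7 = 10
p(7) = ⊕ of these = min[8, 12, 10] = 8.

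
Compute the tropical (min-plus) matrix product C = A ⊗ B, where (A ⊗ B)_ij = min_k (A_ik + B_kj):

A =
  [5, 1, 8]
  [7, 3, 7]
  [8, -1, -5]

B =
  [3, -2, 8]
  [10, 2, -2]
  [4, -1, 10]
A ⊗ B =
  [8, 3, -1]
  [10, 5, 1]
  [-1, -6, -3]

Apply the min-plus product entry-by-entry:
  C[0][0] = min over k of (A[0][0] + B[0][0] = 5 + 3 = 8, A[0][1] + B[1][0] = 1 + 10 = 11, A[0][2] + B[2][0] = 8 + 4 = 12) = 8 (attained at k = 0)
  C[0][1] = min over k of (A[0][0] + B[0][1] = 5 + -2 = 3, A[0][1] + B[1][1] = 1 + 2 = 3, A[0][2] + B[2][1] = 8 + -1 = 7) = 3 (attained at k = 0)
  C[0][2] = min over k of (A[0][0] + B[0][2] = 5 + 8 = 13, A[0][1] + B[1][2] = 1 + -2 = -1, A[0][2] + B[2][2] = 8 + 10 = 18) = -1 (attained at k = 1)
  C[1][0] = min over k of (A[1][0] + B[0][0] = 7 + 3 = 10, A[1][1] + B[1][0] = 3 + 10 = 13, A[1][2] + B[2][0] = 7 + 4 = 11) = 10 (attained at k = 0)
  C[1][1] = min over k of (A[1][0] + B[0][1] = 7 + -2 = 5, A[1][1] + B[1][1] = 3 + 2 = 5, A[1][2] + B[2][1] = 7 + -1 = 6) = 5 (attained at k = 0)
  C[1][2] = min over k of (A[1][0] + B[0][2] = 7 + 8 = 15, A[1][1] + B[1][2] = 3 + -2 = 1, A[1][2] + B[2][2] = 7 + 10 = 17) = 1 (attained at k = 1)
  C[2][0] = min over k of (A[2][0] + B[0][0] = 8 + 3 = 11, A[2][1] + B[1][0] = -1 + 10 = 9, A[2][2] + B[2][0] = -5 + 4 = -1) = -1 (attained at k = 2)
  C[2][1] = min over k of (A[2][0] + B[0][1] = 8 + -2 = 6, A[2][1] + B[1][1] = -1 + 2 = 1, A[2][2] + B[2][1] = -5 + -1 = -6) = -6 (attained at k = 2)
  C[2][2] = min over k of (A[2][0] + B[0][2] = 8 + 8 = 16, A[2][1] + B[1][2] = -1 + -2 = -3, A[2][2] + B[2][2] = -5 + 10 = 5) = -3 (attained at k = 1)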